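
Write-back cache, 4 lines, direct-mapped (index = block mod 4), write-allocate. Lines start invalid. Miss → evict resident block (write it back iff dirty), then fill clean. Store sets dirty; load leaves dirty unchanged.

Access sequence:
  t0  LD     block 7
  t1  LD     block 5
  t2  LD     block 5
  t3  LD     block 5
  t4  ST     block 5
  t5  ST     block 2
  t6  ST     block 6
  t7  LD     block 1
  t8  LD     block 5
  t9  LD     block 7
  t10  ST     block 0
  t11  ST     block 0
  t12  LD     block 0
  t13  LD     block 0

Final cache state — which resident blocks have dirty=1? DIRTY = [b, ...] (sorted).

  0 | R B7 → L3 miss [-]
  1 | R B5 → L1 miss [-]
  2 | R B5 → L1 hit [-]
  3 | R B5 → L1 hit [-]
  4 | W B5 → L1 hit [D]
  5 | W B2 → L2 miss [D]
  6 | W B6 → L2 miss wb→B2 [D]
  7 | R B1 → L1 miss wb→B5 [-]
  8 | R B5 → L1 miss [-]
  9 | R B7 → L3 hit [-]
  10 | W B0 → L0 miss [D]
  11 | W B0 → L0 hit [D]
  12 | R B0 → L0 hit [D]
  13 | R B0 → L0 hit [D]

DIRTY = [0, 6]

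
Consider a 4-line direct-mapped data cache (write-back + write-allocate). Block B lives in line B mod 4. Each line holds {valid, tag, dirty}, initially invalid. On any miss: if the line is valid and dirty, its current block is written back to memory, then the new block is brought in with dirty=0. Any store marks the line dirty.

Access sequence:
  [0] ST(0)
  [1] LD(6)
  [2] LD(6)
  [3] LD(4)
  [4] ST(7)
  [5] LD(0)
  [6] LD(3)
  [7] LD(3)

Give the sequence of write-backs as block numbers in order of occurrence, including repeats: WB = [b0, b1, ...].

0: W B0 -> L0 miss  d=D]
1: R B6 -> L2 miss  d=-]
2: R B6 -> L2 hit  d=-]
3: R B4 -> L0 miss wb->B0  d=-]
4: W B7 -> L3 miss  d=D]
5: R B0 -> L0 miss  d=-]
6: R B3 -> L3 miss wb->B7  d=-]
7: R B3 -> L3 hit  d=-]

WB = [0, 7]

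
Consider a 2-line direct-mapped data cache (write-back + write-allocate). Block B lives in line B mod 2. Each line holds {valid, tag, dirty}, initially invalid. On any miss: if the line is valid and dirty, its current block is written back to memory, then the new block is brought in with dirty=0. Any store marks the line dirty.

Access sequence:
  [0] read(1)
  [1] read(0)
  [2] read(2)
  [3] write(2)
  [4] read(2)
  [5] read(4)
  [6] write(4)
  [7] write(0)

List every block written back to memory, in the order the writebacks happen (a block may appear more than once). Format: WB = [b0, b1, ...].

WB = [2, 4]

0: R B1 → L1 miss [-]
1: R B0 → L0 miss [-]
2: R B2 → L0 miss [-]
3: W B2 → L0 hit [D]
4: R B2 → L0 hit [D]
5: R B4 → L0 miss wb→B2 [-]
6: W B4 → L0 hit [D]
7: W B0 → L0 miss wb→B4 [D]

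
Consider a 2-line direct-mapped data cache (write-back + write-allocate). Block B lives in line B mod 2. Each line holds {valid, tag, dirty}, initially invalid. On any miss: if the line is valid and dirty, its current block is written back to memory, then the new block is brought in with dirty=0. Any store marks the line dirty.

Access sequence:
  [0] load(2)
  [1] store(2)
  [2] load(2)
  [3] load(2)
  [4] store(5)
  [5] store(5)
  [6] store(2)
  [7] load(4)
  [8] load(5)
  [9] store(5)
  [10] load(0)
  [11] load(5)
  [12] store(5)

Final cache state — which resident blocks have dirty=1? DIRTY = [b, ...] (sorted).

  0 | R B2 → L0 miss [-]
  1 | W B2 → L0 hit [D]
  2 | R B2 → L0 hit [D]
  3 | R B2 → L0 hit [D]
  4 | W B5 → L1 miss [D]
  5 | W B5 → L1 hit [D]
  6 | W B2 → L0 hit [D]
  7 | R B4 → L0 miss wb→B2 [-]
  8 | R B5 → L1 hit [D]
  9 | W B5 → L1 hit [D]
  10 | R B0 → L0 miss [-]
  11 | R B5 → L1 hit [D]
  12 | W B5 → L1 hit [D]

DIRTY = [5]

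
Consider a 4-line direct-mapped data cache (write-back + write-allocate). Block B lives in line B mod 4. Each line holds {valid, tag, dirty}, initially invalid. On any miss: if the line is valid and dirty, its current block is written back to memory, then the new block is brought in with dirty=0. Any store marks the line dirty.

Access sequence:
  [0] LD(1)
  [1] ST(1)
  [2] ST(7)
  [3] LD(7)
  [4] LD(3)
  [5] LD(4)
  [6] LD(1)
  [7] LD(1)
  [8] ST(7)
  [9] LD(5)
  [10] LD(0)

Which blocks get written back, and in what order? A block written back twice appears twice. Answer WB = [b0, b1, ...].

  0 | R B1 → L1 miss [-]
  1 | W B1 → L1 hit [D]
  2 | W B7 → L3 miss [D]
  3 | R B7 → L3 hit [D]
  4 | R B3 → L3 miss wb→B7 [-]
  5 | R B4 → L0 miss [-]
  6 | R B1 → L1 hit [D]
  7 | R B1 → L1 hit [D]
  8 | W B7 → L3 miss [D]
  9 | R B5 → L1 miss wb→B1 [-]
  10 | R B0 → L0 miss [-]

WB = [7, 1]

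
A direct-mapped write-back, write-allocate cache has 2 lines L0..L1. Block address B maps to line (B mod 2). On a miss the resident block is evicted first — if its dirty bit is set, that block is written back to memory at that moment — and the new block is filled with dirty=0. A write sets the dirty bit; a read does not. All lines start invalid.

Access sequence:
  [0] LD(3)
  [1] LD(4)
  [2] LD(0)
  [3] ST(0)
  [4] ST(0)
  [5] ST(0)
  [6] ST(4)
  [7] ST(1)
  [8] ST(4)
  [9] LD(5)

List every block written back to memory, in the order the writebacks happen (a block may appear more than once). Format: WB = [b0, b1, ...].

WB = [0, 1]

0: R B3 -> L1 miss  d=-]
1: R B4 -> L0 miss  d=-]
2: R B0 -> L0 miss  d=-]
3: W B0 -> L0 hit  d=D]
4: W B0 -> L0 hit  d=D]
5: W B0 -> L0 hit  d=D]
6: W B4 -> L0 miss wb->B0  d=D]
7: W B1 -> L1 miss  d=D]
8: W B4 -> L0 hit  d=D]
9: R B5 -> L1 miss wb->B1  d=-]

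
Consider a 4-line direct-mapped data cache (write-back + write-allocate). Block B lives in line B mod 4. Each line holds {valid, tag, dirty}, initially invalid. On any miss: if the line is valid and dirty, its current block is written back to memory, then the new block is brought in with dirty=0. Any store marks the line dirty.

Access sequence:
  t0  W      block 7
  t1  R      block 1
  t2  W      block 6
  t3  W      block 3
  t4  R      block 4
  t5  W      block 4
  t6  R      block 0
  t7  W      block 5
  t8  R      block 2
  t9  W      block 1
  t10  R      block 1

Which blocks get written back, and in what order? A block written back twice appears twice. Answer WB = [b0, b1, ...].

0: W B7 → L3 miss [D]
1: R B1 → L1 miss [-]
2: W B6 → L2 miss [D]
3: W B3 → L3 miss wb→B7 [D]
4: R B4 → L0 miss [-]
5: W B4 → L0 hit [D]
6: R B0 → L0 miss wb→B4 [-]
7: W B5 → L1 miss [D]
8: R B2 → L2 miss wb→B6 [-]
9: W B1 → L1 miss wb→B5 [D]
10: R B1 → L1 hit [D]

WB = [7, 4, 6, 5]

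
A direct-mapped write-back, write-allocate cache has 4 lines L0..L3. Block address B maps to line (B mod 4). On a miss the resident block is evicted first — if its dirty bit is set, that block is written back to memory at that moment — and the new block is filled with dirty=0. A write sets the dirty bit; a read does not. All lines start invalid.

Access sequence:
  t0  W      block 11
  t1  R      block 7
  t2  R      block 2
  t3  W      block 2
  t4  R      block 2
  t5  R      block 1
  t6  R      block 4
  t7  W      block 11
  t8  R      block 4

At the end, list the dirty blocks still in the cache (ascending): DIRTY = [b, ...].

DIRTY = [2, 11]

0: W B11 → L3 miss [D]
1: R B7 → L3 miss wb→B11 [-]
2: R B2 → L2 miss [-]
3: W B2 → L2 hit [D]
4: R B2 → L2 hit [D]
5: R B1 → L1 miss [-]
6: R B4 → L0 miss [-]
7: W B11 → L3 miss [D]
8: R B4 → L0 hit [-]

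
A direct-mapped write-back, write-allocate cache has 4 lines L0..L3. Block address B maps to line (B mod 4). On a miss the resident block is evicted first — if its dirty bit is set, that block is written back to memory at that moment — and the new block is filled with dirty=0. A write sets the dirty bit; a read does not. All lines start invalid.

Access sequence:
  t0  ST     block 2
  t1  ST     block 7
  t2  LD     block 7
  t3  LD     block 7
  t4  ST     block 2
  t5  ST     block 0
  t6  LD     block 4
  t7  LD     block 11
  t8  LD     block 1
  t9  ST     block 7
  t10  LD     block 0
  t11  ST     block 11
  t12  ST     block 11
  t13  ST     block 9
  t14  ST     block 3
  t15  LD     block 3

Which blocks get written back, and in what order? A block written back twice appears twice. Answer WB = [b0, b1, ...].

WB = [0, 7, 7, 11]

0: W B2 → L2 miss [D]
1: W B7 → L3 miss [D]
2: R B7 → L3 hit [D]
3: R B7 → L3 hit [D]
4: W B2 → L2 hit [D]
5: W B0 → L0 miss [D]
6: R B4 → L0 miss wb→B0 [-]
7: R B11 → L3 miss wb→B7 [-]
8: R B1 → L1 miss [-]
9: W B7 → L3 miss [D]
10: R B0 → L0 miss [-]
11: W B11 → L3 miss wb→B7 [D]
12: W B11 → L3 hit [D]
13: W B9 → L1 miss [D]
14: W B3 → L3 miss wb→B11 [D]
15: R B3 → L3 hit [D]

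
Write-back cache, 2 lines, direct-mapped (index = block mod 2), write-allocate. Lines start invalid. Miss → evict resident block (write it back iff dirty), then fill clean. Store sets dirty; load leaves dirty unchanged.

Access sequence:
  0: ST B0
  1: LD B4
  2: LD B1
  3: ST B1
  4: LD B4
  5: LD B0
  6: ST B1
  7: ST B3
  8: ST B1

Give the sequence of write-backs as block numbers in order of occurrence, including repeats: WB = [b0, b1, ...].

0: W B0 -> L0 miss  d=D]
1: R B4 -> L0 miss wb->B0  d=-]
2: R B1 -> L1 miss  d=-]
3: W B1 -> L1 hit  d=D]
4: R B4 -> L0 hit  d=-]
5: R B0 -> L0 miss  d=-]
6: W B1 -> L1 hit  d=D]
7: W B3 -> L1 miss wb->B1  d=D]
8: W B1 -> L1 miss wb->B3  d=D]

WB = [0, 1, 3]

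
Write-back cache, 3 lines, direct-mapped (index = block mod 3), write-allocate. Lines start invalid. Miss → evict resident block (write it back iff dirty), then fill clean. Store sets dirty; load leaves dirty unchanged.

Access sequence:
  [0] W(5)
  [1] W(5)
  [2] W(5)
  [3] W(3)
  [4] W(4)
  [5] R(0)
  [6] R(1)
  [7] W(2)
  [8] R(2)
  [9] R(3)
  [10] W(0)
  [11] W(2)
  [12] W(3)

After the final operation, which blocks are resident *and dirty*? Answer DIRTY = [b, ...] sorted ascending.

DIRTY = [2, 3]

  0 | W B5 → L2 miss [D]
  1 | W B5 → L2 hit [D]
  2 | W B5 → L2 hit [D]
  3 | W B3 → L0 miss [D]
  4 | W B4 → L1 miss [D]
  5 | R B0 → L0 miss wb→B3 [-]
  6 | R B1 → L1 miss wb→B4 [-]
  7 | W B2 → L2 miss wb→B5 [D]
  8 | R B2 → L2 hit [D]
  9 | R B3 → L0 miss [-]
  10 | W B0 → L0 miss [D]
  11 | W B2 → L2 hit [D]
  12 | W B3 → L0 miss wb→B0 [D]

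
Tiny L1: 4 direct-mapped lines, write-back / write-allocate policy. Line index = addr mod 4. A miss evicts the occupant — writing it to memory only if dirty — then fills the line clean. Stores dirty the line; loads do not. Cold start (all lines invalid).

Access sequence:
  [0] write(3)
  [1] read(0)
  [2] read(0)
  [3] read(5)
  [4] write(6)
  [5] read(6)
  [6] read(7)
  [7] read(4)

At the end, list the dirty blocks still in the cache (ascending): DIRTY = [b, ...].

DIRTY = [6]

  0 | W B3 → L3 miss [D]
  1 | R B0 → L0 miss [-]
  2 | R B0 → L0 hit [-]
  3 | R B5 → L1 miss [-]
  4 | W B6 → L2 miss [D]
  5 | R B6 → L2 hit [D]
  6 | R B7 → L3 miss wb→B3 [-]
  7 | R B4 → L0 miss [-]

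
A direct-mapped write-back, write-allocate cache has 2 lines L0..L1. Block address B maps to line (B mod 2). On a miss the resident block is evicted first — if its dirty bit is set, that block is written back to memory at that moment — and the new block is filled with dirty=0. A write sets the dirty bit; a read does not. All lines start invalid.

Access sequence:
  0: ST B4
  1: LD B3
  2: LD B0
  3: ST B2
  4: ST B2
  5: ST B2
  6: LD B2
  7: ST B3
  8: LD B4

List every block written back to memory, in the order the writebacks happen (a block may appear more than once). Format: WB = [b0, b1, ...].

WB = [4, 2]

0: W B4 → L0 miss [D]
1: R B3 → L1 miss [-]
2: R B0 → L0 miss wb→B4 [-]
3: W B2 → L0 miss [D]
4: W B2 → L0 hit [D]
5: W B2 → L0 hit [D]
6: R B2 → L0 hit [D]
7: W B3 → L1 hit [D]
8: R B4 → L0 miss wb→B2 [-]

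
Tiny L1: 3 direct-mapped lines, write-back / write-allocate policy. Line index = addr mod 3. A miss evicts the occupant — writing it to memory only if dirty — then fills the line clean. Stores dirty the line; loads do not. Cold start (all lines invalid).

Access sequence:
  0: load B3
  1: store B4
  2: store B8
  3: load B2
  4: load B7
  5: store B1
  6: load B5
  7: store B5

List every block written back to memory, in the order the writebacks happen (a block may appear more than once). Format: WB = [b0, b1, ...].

  0 | R B3 → L0 miss [-]
  1 | W B4 → L1 miss [D]
  2 | W B8 → L2 miss [D]
  3 | R B2 → L2 miss wb→B8 [-]
  4 | R B7 → L1 miss wb→B4 [-]
  5 | W B1 → L1 miss [D]
  6 | R B5 → L2 miss [-]
  7 | W B5 → L2 hit [D]

WB = [8, 4]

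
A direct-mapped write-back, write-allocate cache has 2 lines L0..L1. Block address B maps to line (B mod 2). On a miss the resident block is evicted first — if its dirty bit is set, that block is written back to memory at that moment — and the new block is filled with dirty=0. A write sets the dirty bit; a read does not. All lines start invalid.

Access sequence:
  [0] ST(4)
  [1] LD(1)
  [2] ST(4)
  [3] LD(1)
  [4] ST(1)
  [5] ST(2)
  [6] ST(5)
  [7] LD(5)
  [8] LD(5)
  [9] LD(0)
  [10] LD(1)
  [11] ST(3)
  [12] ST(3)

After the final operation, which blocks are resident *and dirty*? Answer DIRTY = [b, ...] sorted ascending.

0: W B4 → L0 miss [D]
1: R B1 → L1 miss [-]
2: W B4 → L0 hit [D]
3: R B1 → L1 hit [-]
4: W B1 → L1 hit [D]
5: W B2 → L0 miss wb→B4 [D]
6: W B5 → L1 miss wb→B1 [D]
7: R B5 → L1 hit [D]
8: R B5 → L1 hit [D]
9: R B0 → L0 miss wb→B2 [-]
10: R B1 → L1 miss wb→B5 [-]
11: W B3 → L1 miss [D]
12: W B3 → L1 hit [D]

DIRTY = [3]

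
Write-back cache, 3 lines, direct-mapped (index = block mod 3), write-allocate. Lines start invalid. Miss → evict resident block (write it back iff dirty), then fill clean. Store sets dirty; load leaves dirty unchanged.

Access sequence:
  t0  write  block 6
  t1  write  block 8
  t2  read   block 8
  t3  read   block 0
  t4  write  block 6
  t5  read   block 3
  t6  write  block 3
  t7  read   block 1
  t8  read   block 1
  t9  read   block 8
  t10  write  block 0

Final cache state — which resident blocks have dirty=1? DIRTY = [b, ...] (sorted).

0: W B6 -> L0 miss  d=D]
1: W B8 -> L2 miss  d=D]
2: R B8 -> L2 hit  d=D]
3: R B0 -> L0 miss wb->B6  d=-]
4: W B6 -> L0 miss  d=D]
5: R B3 -> L0 miss wb->B6  d=-]
6: W B3 -> L0 hit  d=D]
7: R B1 -> L1 miss  d=-]
8: R B1 -> L1 hit  d=-]
9: R B8 -> L2 hit  d=D]
10: W B0 -> L0 miss wb->B3  d=D]

DIRTY = [0, 8]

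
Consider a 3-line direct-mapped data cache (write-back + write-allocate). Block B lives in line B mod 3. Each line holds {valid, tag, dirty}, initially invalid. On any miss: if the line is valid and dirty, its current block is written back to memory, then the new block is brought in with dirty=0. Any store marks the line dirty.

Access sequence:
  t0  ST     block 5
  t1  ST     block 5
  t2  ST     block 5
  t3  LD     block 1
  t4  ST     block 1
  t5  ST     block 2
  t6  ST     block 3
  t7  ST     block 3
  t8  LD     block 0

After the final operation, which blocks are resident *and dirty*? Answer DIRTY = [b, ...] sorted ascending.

0: W B5 → L2 miss [D]
1: W B5 → L2 hit [D]
2: W B5 → L2 hit [D]
3: R B1 → L1 miss [-]
4: W B1 → L1 hit [D]
5: W B2 → L2 miss wb→B5 [D]
6: W B3 → L0 miss [D]
7: W B3 → L0 hit [D]
8: R B0 → L0 miss wb→B3 [-]

DIRTY = [1, 2]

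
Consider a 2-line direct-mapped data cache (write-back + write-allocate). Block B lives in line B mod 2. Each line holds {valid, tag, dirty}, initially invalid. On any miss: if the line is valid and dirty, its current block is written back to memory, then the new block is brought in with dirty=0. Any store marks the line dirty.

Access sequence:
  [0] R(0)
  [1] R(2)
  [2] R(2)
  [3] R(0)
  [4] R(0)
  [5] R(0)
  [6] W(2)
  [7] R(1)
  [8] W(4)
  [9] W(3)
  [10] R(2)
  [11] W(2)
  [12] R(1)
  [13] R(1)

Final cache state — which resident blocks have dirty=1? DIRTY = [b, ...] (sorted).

DIRTY = [2]

0: R B0 → L0 miss [-]
1: R B2 → L0 miss [-]
2: R B2 → L0 hit [-]
3: R B0 → L0 miss [-]
4: R B0 → L0 hit [-]
5: R B0 → L0 hit [-]
6: W B2 → L0 miss [D]
7: R B1 → L1 miss [-]
8: W B4 → L0 miss wb→B2 [D]
9: W B3 → L1 miss [D]
10: R B2 → L0 miss wb→B4 [-]
11: W B2 → L0 hit [D]
12: R B1 → L1 miss wb→B3 [-]
13: R B1 → L1 hit [-]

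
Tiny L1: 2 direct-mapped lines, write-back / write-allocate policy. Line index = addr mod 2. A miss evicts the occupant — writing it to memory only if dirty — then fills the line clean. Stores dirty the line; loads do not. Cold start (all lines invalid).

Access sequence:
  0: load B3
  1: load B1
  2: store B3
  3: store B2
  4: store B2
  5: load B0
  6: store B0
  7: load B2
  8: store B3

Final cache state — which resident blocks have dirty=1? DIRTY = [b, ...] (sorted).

DIRTY = [3]

0: R B3 → L1 miss [-]
1: R B1 → L1 miss [-]
2: W B3 → L1 miss [D]
3: W B2 → L0 miss [D]
4: W B2 → L0 hit [D]
5: R B0 → L0 miss wb→B2 [-]
6: W B0 → L0 hit [D]
7: R B2 → L0 miss wb→B0 [-]
8: W B3 → L1 hit [D]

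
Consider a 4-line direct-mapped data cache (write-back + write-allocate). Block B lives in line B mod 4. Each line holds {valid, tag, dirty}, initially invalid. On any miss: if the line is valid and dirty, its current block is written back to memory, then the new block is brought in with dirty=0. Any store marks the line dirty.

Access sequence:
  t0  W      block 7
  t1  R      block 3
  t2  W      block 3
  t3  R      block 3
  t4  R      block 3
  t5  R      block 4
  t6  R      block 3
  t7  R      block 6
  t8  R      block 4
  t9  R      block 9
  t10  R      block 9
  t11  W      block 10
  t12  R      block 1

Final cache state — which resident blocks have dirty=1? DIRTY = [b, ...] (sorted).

DIRTY = [3, 10]

  0 | W B7 → L3 miss [D]
  1 | R B3 → L3 miss wb→B7 [-]
  2 | W B3 → L3 hit [D]
  3 | R B3 → L3 hit [D]
  4 | R B3 → L3 hit [D]
  5 | R B4 → L0 miss [-]
  6 | R B3 → L3 hit [D]
  7 | R B6 → L2 miss [-]
  8 | R B4 → L0 hit [-]
  9 | R B9 → L1 miss [-]
  10 | R B9 → L1 hit [-]
  11 | W B10 → L2 miss [D]
  12 | R B1 → L1 miss [-]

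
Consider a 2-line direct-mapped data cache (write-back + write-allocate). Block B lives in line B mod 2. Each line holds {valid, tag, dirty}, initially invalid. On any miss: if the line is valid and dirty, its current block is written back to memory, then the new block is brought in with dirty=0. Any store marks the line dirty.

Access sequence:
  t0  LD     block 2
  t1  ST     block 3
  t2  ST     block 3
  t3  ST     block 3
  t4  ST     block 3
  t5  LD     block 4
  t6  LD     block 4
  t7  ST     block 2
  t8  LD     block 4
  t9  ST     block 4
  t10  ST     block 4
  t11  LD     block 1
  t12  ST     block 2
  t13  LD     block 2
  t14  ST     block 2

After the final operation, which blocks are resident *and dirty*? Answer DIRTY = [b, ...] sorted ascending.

DIRTY = [2]

0: R B2 → L0 miss [-]
1: W B3 → L1 miss [D]
2: W B3 → L1 hit [D]
3: W B3 → L1 hit [D]
4: W B3 → L1 hit [D]
5: R B4 → L0 miss [-]
6: R B4 → L0 hit [-]
7: W B2 → L0 miss [D]
8: R B4 → L0 miss wb→B2 [-]
9: W B4 → L0 hit [D]
10: W B4 → L0 hit [D]
11: R B1 → L1 miss wb→B3 [-]
12: W B2 → L0 miss wb→B4 [D]
13: R B2 → L0 hit [D]
14: W B2 → L0 hit [D]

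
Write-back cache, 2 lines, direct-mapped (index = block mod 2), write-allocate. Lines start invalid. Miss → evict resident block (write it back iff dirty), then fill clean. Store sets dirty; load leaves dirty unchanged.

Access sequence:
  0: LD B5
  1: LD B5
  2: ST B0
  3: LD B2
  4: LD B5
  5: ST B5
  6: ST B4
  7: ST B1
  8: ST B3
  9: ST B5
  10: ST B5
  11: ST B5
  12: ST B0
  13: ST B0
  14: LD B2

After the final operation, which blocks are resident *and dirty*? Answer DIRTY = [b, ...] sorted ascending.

  0 | R B5 → L1 miss [-]
  1 | R B5 → L1 hit [-]
  2 | W B0 → L0 miss [D]
  3 | R B2 → L0 miss wb→B0 [-]
  4 | R B5 → L1 hit [-]
  5 | W B5 → L1 hit [D]
  6 | W B4 → L0 miss [D]
  7 | W B1 → L1 miss wb→B5 [D]
  8 | W B3 → L1 miss wb→B1 [D]
  9 | W B5 → L1 miss wb→B3 [D]
  10 | W B5 → L1 hit [D]
  11 | W B5 → L1 hit [D]
  12 | W B0 → L0 miss wb→B4 [D]
  13 | W B0 → L0 hit [D]
  14 | R B2 → L0 miss wb→B0 [-]

DIRTY = [5]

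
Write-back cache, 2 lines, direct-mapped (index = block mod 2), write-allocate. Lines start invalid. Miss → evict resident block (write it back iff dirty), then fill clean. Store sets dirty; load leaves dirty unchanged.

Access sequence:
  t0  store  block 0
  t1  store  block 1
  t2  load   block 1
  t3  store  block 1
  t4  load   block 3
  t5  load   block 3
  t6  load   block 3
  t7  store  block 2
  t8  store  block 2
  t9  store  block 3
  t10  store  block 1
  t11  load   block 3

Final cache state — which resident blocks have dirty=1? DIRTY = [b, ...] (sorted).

0: W B0 → L0 miss [D]
1: W B1 → L1 miss [D]
2: R B1 → L1 hit [D]
3: W B1 → L1 hit [D]
4: R B3 → L1 miss wb→B1 [-]
5: R B3 → L1 hit [-]
6: R B3 → L1 hit [-]
7: W B2 → L0 miss wb→B0 [D]
8: W B2 → L0 hit [D]
9: W B3 → L1 hit [D]
10: W B1 → L1 miss wb→B3 [D]
11: R B3 → L1 miss wb→B1 [-]

DIRTY = [2]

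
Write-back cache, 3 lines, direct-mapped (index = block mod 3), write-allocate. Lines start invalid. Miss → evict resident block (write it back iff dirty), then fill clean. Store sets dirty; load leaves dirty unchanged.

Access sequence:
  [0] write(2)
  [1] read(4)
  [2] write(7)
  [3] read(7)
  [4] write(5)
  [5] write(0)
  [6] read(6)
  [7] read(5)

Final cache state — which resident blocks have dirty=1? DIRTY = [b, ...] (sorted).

  0 | W B2 → L2 miss [D]
  1 | R B4 → L1 miss [-]
  2 | W B7 → L1 miss [D]
  3 | R B7 → L1 hit [D]
  4 | W B5 → L2 miss wb→B2 [D]
  5 | W B0 → L0 miss [D]
  6 | R B6 → L0 miss wb→B0 [-]
  7 | R B5 → L2 hit [D]

DIRTY = [5, 7]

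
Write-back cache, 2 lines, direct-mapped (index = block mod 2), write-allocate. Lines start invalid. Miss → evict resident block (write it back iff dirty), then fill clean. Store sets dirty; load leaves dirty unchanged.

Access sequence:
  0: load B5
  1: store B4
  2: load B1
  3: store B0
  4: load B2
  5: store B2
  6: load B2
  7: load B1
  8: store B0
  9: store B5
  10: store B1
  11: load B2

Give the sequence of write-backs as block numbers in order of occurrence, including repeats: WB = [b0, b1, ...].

0: R B5 → L1 miss [-]
1: W B4 → L0 miss [D]
2: R B1 → L1 miss [-]
3: W B0 → L0 miss wb→B4 [D]
4: R B2 → L0 miss wb→B0 [-]
5: W B2 → L0 hit [D]
6: R B2 → L0 hit [D]
7: R B1 → L1 hit [-]
8: W B0 → L0 miss wb→B2 [D]
9: W B5 → L1 miss [D]
10: W B1 → L1 miss wb→B5 [D]
11: R B2 → L0 miss wb→B0 [-]

WB = [4, 0, 2, 5, 0]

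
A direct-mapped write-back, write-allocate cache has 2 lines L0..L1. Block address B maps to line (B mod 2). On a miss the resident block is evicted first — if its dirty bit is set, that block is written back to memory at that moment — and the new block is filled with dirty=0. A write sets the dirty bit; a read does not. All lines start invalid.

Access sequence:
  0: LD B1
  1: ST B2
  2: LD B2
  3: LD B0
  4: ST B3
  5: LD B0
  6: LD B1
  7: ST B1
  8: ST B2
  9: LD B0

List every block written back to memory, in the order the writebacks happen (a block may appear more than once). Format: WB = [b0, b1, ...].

0: R B1 → L1 miss [-]
1: W B2 → L0 miss [D]
2: R B2 → L0 hit [D]
3: R B0 → L0 miss wb→B2 [-]
4: W B3 → L1 miss [D]
5: R B0 → L0 hit [-]
6: R B1 → L1 miss wb→B3 [-]
7: W B1 → L1 hit [D]
8: W B2 → L0 miss [D]
9: R B0 → L0 miss wb→B2 [-]

WB = [2, 3, 2]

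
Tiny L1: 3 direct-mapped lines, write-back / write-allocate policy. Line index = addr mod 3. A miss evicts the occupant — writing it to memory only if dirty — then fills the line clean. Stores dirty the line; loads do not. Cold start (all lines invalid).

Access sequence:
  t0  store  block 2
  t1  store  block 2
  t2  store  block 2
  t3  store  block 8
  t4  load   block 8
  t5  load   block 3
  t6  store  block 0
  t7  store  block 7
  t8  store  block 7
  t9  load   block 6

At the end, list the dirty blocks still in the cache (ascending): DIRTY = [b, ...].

  0 | W B2 → L2 miss [D]
  1 | W B2 → L2 hit [D]
  2 | W B2 → L2 hit [D]
  3 | W B8 → L2 miss wb→B2 [D]
  4 | R B8 → L2 hit [D]
  5 | R B3 → L0 miss [-]
  6 | W B0 → L0 miss [D]
  7 | W B7 → L1 miss [D]
  8 | W B7 → L1 hit [D]
  9 | R B6 → L0 miss wb→B0 [-]

DIRTY = [7, 8]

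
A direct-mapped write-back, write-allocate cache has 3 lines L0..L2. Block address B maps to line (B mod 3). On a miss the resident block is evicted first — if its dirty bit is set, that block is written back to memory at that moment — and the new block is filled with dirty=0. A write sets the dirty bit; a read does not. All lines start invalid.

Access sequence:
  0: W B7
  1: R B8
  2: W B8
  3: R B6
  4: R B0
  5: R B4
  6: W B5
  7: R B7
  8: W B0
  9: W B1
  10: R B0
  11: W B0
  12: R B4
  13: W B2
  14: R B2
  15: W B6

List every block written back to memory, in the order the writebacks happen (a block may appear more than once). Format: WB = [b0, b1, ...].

WB = [7, 8, 1, 5, 0]

0: W B7 -> L1 miss  d=D]
1: R B8 -> L2 miss  d=-]
2: W B8 -> L2 hit  d=D]
3: R B6 -> L0 miss  d=-]
4: R B0 -> L0 miss  d=-]
5: R B4 -> L1 miss wb->B7  d=-]
6: W B5 -> L2 miss wb->B8  d=D]
7: R B7 -> L1 miss  d=-]
8: W B0 -> L0 hit  d=D]
9: W B1 -> L1 miss  d=D]
10: R B0 -> L0 hit  d=D]
11: W B0 -> L0 hit  d=D]
12: R B4 -> L1 miss wb->B1  d=-]
13: W B2 -> L2 miss wb->B5  d=D]
14: R B2 -> L2 hit  d=D]
15: W B6 -> L0 miss wb->B0  d=D]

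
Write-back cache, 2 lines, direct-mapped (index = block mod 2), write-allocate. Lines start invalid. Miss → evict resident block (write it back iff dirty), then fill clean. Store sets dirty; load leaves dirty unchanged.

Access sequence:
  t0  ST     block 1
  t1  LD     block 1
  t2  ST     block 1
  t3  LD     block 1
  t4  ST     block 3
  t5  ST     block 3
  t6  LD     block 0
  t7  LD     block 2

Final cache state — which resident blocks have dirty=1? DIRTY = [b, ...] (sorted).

0: W B1 -> L1 miss  d=D]
1: R B1 -> L1 hit  d=D]
2: W B1 -> L1 hit  d=D]
3: R B1 -> L1 hit  d=D]
4: W B3 -> L1 miss wb->B1  d=D]
5: W B3 -> L1 hit  d=D]
6: R B0 -> L0 miss  d=-]
7: R B2 -> L0 miss  d=-]

DIRTY = [3]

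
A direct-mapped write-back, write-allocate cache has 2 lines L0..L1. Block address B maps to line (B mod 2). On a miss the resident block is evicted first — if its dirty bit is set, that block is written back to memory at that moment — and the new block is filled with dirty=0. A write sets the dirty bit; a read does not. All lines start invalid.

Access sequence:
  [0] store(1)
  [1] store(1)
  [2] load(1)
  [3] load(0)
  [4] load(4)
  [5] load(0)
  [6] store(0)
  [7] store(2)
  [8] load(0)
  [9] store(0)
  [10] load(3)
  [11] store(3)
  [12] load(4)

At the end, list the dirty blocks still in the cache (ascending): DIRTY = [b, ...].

DIRTY = [3]

0: W B1 -> L1 miss  d=D]
1: W B1 -> L1 hit  d=D]
2: R B1 -> L1 hit  d=D]
3: R B0 -> L0 miss  d=-]
4: R B4 -> L0 miss  d=-]
5: R B0 -> L0 miss  d=-]
6: W B0 -> L0 hit  d=D]
7: W B2 -> L0 miss wb->B0  d=D]
8: R B0 -> L0 miss wb->B2  d=-]
9: W B0 -> L0 hit  d=D]
10: R B3 -> L1 miss wb->B1  d=-]
11: W B3 -> L1 hit  d=D]
12: R B4 -> L0 miss wb->B0  d=-]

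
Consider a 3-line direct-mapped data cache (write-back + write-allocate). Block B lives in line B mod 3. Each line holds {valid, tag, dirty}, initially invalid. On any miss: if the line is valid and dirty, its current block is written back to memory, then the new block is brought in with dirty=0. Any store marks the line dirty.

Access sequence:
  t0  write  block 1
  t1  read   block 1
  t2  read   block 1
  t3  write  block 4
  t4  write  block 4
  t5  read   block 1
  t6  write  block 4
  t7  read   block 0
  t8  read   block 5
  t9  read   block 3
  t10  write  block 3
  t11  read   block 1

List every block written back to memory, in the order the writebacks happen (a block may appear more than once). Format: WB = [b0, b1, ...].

0: W B1 -> L1 miss  d=D]
1: R B1 -> L1 hit  d=D]
2: R B1 -> L1 hit  d=D]
3: W B4 -> L1 miss wb->B1  d=D]
4: W B4 -> L1 hit  d=D]
5: R B1 -> L1 miss wb->B4  d=-]
6: W B4 -> L1 miss  d=D]
7: R B0 -> L0 miss  d=-]
8: R B5 -> L2 miss  d=-]
9: R B3 -> L0 miss  d=-]
10: W B3 -> L0 hit  d=D]
11: R B1 -> L1 miss wb->B4  d=-]

WB = [1, 4, 4]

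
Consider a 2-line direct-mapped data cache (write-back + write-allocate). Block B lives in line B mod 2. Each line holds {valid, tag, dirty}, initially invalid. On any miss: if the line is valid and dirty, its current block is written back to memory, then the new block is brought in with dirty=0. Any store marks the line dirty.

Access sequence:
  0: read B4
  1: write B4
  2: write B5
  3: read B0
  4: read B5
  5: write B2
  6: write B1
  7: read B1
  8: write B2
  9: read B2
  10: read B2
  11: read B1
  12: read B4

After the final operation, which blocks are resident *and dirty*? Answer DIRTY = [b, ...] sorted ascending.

DIRTY = [1]

0: R B4 -> L0 miss  d=-]
1: W B4 -> L0 hit  d=D]
2: W B5 -> L1 miss  d=D]
3: R B0 -> L0 miss wb->B4  d=-]
4: R B5 -> L1 hit  d=D]
5: W B2 -> L0 miss  d=D]
6: W B1 -> L1 miss wb->B5  d=D]
7: R B1 -> L1 hit  d=D]
8: W B2 -> L0 hit  d=D]
9: R B2 -> L0 hit  d=D]
10: R B2 -> L0 hit  d=D]
11: R B1 -> L1 hit  d=D]
12: R B4 -> L0 miss wb->B2  d=-]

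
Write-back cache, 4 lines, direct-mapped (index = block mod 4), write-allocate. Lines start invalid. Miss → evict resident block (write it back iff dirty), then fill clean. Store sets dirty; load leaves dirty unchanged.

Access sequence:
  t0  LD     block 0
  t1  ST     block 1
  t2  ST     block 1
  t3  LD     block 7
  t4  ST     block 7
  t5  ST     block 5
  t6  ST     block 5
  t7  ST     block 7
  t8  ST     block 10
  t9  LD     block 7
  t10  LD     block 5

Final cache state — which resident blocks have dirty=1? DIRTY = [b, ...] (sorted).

0: R B0 -> L0 miss  d=-]
1: W B1 -> L1 miss  d=D]
2: W B1 -> L1 hit  d=D]
3: R B7 -> L3 miss  d=-]
4: W B7 -> L3 hit  d=D]
5: W B5 -> L1 miss wb->B1  d=D]
6: W B5 -> L1 hit  d=D]
7: W B7 -> L3 hit  d=D]
8: W B10 -> L2 miss  d=D]
9: R B7 -> L3 hit  d=D]
10: R B5 -> L1 hit  d=D]

DIRTY = [5, 7, 10]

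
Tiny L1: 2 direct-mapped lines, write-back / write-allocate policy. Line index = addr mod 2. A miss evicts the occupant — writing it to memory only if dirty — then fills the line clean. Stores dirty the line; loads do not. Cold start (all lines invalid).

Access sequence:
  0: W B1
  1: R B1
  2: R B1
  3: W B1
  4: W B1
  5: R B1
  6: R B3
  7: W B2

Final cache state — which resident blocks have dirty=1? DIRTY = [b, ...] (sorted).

DIRTY = [2]

  0 | W B1 → L1 miss [D]
  1 | R B1 → L1 hit [D]
  2 | R B1 → L1 hit [D]
  3 | W B1 → L1 hit [D]
  4 | W B1 → L1 hit [D]
  5 | R B1 → L1 hit [D]
  6 | R B3 → L1 miss wb→B1 [-]
  7 | W B2 → L0 miss [D]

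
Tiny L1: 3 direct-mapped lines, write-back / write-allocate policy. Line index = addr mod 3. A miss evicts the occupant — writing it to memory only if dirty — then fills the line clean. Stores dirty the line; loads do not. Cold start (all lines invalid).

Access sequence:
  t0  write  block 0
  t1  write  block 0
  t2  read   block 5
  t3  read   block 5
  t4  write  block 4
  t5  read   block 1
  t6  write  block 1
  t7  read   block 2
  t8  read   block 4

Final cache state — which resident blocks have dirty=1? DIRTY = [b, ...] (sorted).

DIRTY = [0]

  0 | W B0 → L0 miss [D]
  1 | W B0 → L0 hit [D]
  2 | R B5 → L2 miss [-]
  3 | R B5 → L2 hit [-]
  4 | W B4 → L1 miss [D]
  5 | R B1 → L1 miss wb→B4 [-]
  6 | W B1 → L1 hit [D]
  7 | R B2 → L2 miss [-]
  8 | R B4 → L1 miss wb→B1 [-]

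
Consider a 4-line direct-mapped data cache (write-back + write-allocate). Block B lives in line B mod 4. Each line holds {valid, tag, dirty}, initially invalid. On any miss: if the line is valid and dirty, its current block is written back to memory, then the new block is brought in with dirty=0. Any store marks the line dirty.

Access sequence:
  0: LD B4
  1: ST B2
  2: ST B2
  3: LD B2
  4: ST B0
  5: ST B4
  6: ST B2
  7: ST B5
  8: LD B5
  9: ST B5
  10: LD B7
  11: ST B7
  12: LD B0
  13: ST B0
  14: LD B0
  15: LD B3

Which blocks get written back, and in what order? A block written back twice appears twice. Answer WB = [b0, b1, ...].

WB = [0, 4, 7]

0: R B4 → L0 miss [-]
1: W B2 → L2 miss [D]
2: W B2 → L2 hit [D]
3: R B2 → L2 hit [D]
4: W B0 → L0 miss [D]
5: W B4 → L0 miss wb→B0 [D]
6: W B2 → L2 hit [D]
7: W B5 → L1 miss [D]
8: R B5 → L1 hit [D]
9: W B5 → L1 hit [D]
10: R B7 → L3 miss [-]
11: W B7 → L3 hit [D]
12: R B0 → L0 miss wb→B4 [-]
13: W B0 → L0 hit [D]
14: R B0 → L0 hit [D]
15: R B3 → L3 miss wb→B7 [-]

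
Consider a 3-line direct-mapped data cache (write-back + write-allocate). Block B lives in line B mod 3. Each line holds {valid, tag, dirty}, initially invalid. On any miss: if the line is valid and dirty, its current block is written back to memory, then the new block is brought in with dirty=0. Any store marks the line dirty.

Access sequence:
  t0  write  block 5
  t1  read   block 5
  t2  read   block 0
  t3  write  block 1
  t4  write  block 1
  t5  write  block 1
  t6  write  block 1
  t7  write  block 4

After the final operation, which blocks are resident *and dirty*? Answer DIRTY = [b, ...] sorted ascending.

  0 | W B5 → L2 miss [D]
  1 | R B5 → L2 hit [D]
  2 | R B0 → L0 miss [-]
  3 | W B1 → L1 miss [D]
  4 | W B1 → L1 hit [D]
  5 | W B1 → L1 hit [D]
  6 | W B1 → L1 hit [D]
  7 | W B4 → L1 miss wb→B1 [D]

DIRTY = [4, 5]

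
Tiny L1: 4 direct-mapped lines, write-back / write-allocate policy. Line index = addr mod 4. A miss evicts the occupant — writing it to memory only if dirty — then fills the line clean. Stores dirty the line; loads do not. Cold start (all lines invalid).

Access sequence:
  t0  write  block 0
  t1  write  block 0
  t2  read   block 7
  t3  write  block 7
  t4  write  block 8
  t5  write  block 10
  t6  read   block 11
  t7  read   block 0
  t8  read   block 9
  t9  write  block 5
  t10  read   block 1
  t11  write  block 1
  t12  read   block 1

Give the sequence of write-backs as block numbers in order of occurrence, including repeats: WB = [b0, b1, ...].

0: W B0 -> L0 miss  d=D]
1: W B0 -> L0 hit  d=D]
2: R B7 -> L3 miss  d=-]
3: W B7 -> L3 hit  d=D]
4: W B8 -> L0 miss wb->B0  d=D]
5: W B10 -> L2 miss  d=D]
6: R B11 -> L3 miss wb->B7  d=-]
7: R B0 -> L0 miss wb->B8  d=-]
8: R B9 -> L1 miss  d=-]
9: W B5 -> L1 miss  d=D]
10: R B1 -> L1 miss wb->B5  d=-]
11: W B1 -> L1 hit  d=D]
12: R B1 -> L1 hit  d=D]

WB = [0, 7, 8, 5]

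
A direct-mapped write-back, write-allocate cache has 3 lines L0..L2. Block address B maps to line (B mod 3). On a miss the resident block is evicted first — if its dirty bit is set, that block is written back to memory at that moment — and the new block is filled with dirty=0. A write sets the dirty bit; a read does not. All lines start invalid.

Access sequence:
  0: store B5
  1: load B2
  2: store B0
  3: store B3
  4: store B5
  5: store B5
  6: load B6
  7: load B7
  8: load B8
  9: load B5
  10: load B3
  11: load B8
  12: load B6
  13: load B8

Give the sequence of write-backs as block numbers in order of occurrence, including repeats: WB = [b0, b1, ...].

0: W B5 → L2 miss [D]
1: R B2 → L2 miss wb→B5 [-]
2: W B0 → L0 miss [D]
3: W B3 → L0 miss wb→B0 [D]
4: W B5 → L2 miss [D]
5: W B5 → L2 hit [D]
6: R B6 → L0 miss wb→B3 [-]
7: R B7 → L1 miss [-]
8: R B8 → L2 miss wb→B5 [-]
9: R B5 → L2 miss [-]
10: R B3 → L0 miss [-]
11: R B8 → L2 miss [-]
12: R B6 → L0 miss [-]
13: R B8 → L2 hit [-]

WB = [5, 0, 3, 5]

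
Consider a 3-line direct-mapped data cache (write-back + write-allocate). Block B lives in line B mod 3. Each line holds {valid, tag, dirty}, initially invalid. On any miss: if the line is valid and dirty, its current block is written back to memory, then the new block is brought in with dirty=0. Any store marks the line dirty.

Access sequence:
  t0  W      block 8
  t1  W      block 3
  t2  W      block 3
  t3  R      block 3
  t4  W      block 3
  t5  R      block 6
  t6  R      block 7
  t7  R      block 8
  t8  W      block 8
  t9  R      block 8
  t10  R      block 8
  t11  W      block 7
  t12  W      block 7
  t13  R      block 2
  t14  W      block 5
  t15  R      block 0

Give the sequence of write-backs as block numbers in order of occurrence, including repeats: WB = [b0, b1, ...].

WB = [3, 8]

0: W B8 → L2 miss [D]
1: W B3 → L0 miss [D]
2: W B3 → L0 hit [D]
3: R B3 → L0 hit [D]
4: W B3 → L0 hit [D]
5: R B6 → L0 miss wb→B3 [-]
6: R B7 → L1 miss [-]
7: R B8 → L2 hit [D]
8: W B8 → L2 hit [D]
9: R B8 → L2 hit [D]
10: R B8 → L2 hit [D]
11: W B7 → L1 hit [D]
12: W B7 → L1 hit [D]
13: R B2 → L2 miss wb→B8 [-]
14: W B5 → L2 miss [D]
15: R B0 → L0 miss [-]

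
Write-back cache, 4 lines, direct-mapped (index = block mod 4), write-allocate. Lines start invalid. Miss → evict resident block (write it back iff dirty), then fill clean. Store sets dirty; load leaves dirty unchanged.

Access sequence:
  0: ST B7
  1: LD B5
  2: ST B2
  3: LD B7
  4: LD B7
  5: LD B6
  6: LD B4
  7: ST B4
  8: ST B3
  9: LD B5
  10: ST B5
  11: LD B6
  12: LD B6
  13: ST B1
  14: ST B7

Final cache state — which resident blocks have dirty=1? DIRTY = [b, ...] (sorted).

0: W B7 → L3 miss [D]
1: R B5 → L1 miss [-]
2: W B2 → L2 miss [D]
3: R B7 → L3 hit [D]
4: R B7 → L3 hit [D]
5: R B6 → L2 miss wb→B2 [-]
6: R B4 → L0 miss [-]
7: W B4 → L0 hit [D]
8: W B3 → L3 miss wb→B7 [D]
9: R B5 → L1 hit [-]
10: W B5 → L1 hit [D]
11: R B6 → L2 hit [-]
12: R B6 → L2 hit [-]
13: W B1 → L1 miss wb→B5 [D]
14: W B7 → L3 miss wb→B3 [D]

DIRTY = [1, 4, 7]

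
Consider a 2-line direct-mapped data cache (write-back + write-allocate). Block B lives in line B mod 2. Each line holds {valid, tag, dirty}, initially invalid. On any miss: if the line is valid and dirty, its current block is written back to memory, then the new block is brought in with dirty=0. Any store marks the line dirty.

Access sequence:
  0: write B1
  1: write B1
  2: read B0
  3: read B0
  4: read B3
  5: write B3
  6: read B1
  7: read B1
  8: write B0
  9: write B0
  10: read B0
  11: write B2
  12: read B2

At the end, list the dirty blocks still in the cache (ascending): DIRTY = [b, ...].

0: W B1 → L1 miss [D]
1: W B1 → L1 hit [D]
2: R B0 → L0 miss [-]
3: R B0 → L0 hit [-]
4: R B3 → L1 miss wb→B1 [-]
5: W B3 → L1 hit [D]
6: R B1 → L1 miss wb→B3 [-]
7: R B1 → L1 hit [-]
8: W B0 → L0 hit [D]
9: W B0 → L0 hit [D]
10: R B0 → L0 hit [D]
11: W B2 → L0 miss wb→B0 [D]
12: R B2 → L0 hit [D]

DIRTY = [2]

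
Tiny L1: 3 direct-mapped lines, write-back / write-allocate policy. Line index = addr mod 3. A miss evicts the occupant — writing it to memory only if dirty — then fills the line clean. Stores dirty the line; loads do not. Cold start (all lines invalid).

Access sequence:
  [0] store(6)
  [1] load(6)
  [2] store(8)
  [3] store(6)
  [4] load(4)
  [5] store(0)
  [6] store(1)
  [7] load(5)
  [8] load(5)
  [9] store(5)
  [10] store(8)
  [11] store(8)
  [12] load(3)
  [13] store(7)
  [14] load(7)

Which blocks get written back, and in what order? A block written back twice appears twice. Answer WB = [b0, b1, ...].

WB = [6, 8, 5, 0, 1]

  0 | W B6 → L0 miss [D]
  1 | R B6 → L0 hit [D]
  2 | W B8 → L2 miss [D]
  3 | W B6 → L0 hit [D]
  4 | R B4 → L1 miss [-]
  5 | W B0 → L0 miss wb→B6 [D]
  6 | W B1 → L1 miss [D]
  7 | R B5 → L2 miss wb→B8 [-]
  8 | R B5 → L2 hit [-]
  9 | W B5 → L2 hit [D]
  10 | W B8 → L2 miss wb→B5 [D]
  11 | W B8 → L2 hit [D]
  12 | R B3 → L0 miss wb→B0 [-]
  13 | W B7 → L1 miss wb→B1 [D]
  14 | R B7 → L1 hit [D]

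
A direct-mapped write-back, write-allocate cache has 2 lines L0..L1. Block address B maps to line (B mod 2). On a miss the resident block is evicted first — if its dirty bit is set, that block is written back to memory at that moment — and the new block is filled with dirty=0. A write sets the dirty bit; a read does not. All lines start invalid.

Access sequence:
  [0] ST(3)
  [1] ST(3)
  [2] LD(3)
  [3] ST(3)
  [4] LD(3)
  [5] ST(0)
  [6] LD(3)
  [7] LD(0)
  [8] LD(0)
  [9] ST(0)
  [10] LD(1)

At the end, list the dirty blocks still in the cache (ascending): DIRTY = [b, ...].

DIRTY = [0]

0: W B3 → L1 miss [D]
1: W B3 → L1 hit [D]
2: R B3 → L1 hit [D]
3: W B3 → L1 hit [D]
4: R B3 → L1 hit [D]
5: W B0 → L0 miss [D]
6: R B3 → L1 hit [D]
7: R B0 → L0 hit [D]
8: R B0 → L0 hit [D]
9: W B0 → L0 hit [D]
10: R B1 → L1 miss wb→B3 [-]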